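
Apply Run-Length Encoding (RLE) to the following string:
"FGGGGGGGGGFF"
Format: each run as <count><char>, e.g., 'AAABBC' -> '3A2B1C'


Scanning runs left to right:
  i=0: run of 'F' x 1 -> '1F'
  i=1: run of 'G' x 9 -> '9G'
  i=10: run of 'F' x 2 -> '2F'

RLE = 1F9G2F


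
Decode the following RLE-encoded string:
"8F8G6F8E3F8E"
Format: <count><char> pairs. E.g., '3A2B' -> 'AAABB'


Expanding each <count><char> pair:
  8F -> 'FFFFFFFF'
  8G -> 'GGGGGGGG'
  6F -> 'FFFFFF'
  8E -> 'EEEEEEEE'
  3F -> 'FFF'
  8E -> 'EEEEEEEE'

Decoded = FFFFFFFFGGGGGGGGFFFFFFEEEEEEEEFFFEEEEEEEE


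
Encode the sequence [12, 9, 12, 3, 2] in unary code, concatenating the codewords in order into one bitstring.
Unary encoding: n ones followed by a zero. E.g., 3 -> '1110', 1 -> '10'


Encode each number as n ones followed by a terminating 0:
  12 -> 1111111111110 (13 bits)
  9 -> 1111111110 (10 bits)
  12 -> 1111111111110 (13 bits)
  3 -> 1110 (4 bits)
  2 -> 110 (3 bits)
Total length = 13 + 10 + 13 + 4 + 3 = 43 bits.

Unary([12, 9, 12, 3, 2]) = 1111111111110111111111011111111111101110110 (43 bits)


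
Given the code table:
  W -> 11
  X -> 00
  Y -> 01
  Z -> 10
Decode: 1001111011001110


Decoding:
10 -> Z
01 -> Y
11 -> W
10 -> Z
11 -> W
00 -> X
11 -> W
10 -> Z


Result: ZYWZWXWZ


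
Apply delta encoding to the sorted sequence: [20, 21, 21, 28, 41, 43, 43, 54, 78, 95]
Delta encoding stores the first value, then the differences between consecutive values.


First value: 20
Deltas:
  21 - 20 = 1
  21 - 21 = 0
  28 - 21 = 7
  41 - 28 = 13
  43 - 41 = 2
  43 - 43 = 0
  54 - 43 = 11
  78 - 54 = 24
  95 - 78 = 17


Delta encoded: [20, 1, 0, 7, 13, 2, 0, 11, 24, 17]


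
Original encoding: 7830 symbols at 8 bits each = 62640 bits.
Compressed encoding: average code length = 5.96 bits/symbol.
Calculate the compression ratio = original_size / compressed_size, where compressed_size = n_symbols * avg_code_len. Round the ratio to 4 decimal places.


original_size = n_symbols * orig_bits = 7830 * 8 = 62640 bits
compressed_size = n_symbols * avg_code_len = 7830 * 5.96 = 46666.8 bits
ratio = original_size / compressed_size = 62640 / 46666.8 = 1.3423

Compression ratio = 1.3423


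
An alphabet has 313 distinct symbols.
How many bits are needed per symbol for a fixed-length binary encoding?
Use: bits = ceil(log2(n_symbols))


log2(313) = 8.29
Bracket: 2^8 = 256 < 313 <= 2^9 = 512
So ceil(log2(313)) = 9

bits = ceil(log2(313)) = ceil(8.29) = 9 bits


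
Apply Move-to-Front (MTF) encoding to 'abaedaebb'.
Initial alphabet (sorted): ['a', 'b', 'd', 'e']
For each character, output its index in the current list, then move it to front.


MTF encoding:
'a': index 0 in ['a', 'b', 'd', 'e'] -> ['a', 'b', 'd', 'e']
'b': index 1 in ['a', 'b', 'd', 'e'] -> ['b', 'a', 'd', 'e']
'a': index 1 in ['b', 'a', 'd', 'e'] -> ['a', 'b', 'd', 'e']
'e': index 3 in ['a', 'b', 'd', 'e'] -> ['e', 'a', 'b', 'd']
'd': index 3 in ['e', 'a', 'b', 'd'] -> ['d', 'e', 'a', 'b']
'a': index 2 in ['d', 'e', 'a', 'b'] -> ['a', 'd', 'e', 'b']
'e': index 2 in ['a', 'd', 'e', 'b'] -> ['e', 'a', 'd', 'b']
'b': index 3 in ['e', 'a', 'd', 'b'] -> ['b', 'e', 'a', 'd']
'b': index 0 in ['b', 'e', 'a', 'd'] -> ['b', 'e', 'a', 'd']


Output: [0, 1, 1, 3, 3, 2, 2, 3, 0]


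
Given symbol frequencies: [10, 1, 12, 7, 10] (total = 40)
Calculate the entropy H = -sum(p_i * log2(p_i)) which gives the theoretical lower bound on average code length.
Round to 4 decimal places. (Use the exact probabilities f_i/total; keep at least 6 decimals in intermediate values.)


Per-symbol terms -p_i * log2(p_i) with p_i = f_i/40:
  p = 10/40 = 0.250000: log2(p) = -2.000000, -p*log2(p) = 0.500000
  p = 1/40 = 0.025000: log2(p) = -5.321928, -p*log2(p) = 0.133048
  p = 12/40 = 0.300000: log2(p) = -1.736966, -p*log2(p) = 0.521090
  p = 7/40 = 0.175000: log2(p) = -2.514573, -p*log2(p) = 0.440050
  p = 10/40 = 0.250000: log2(p) = -2.000000, -p*log2(p) = 0.500000
H = 0.500000 + 0.133048 + 0.521090 + 0.440050 + 0.500000 = 2.094188

H = 2.0942 bits/symbol


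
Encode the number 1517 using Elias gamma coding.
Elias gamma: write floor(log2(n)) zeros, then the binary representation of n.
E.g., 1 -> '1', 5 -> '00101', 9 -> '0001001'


num_bits = floor(log2(1517)) + 1 = 11
leading_zeros = num_bits - 1 = 10
binary(1517) = 10111101101

Elias gamma(1517) = '0000000000' + '10111101101' = 000000000010111101101 (21 bits)


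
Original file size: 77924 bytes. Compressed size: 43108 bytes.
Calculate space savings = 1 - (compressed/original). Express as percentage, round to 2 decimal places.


ratio = compressed/original = 43108/77924 = 0.553206
savings = 1 - ratio = 1 - 0.553206 = 0.446794
as a percentage: 0.446794 * 100 = 44.68%

Space savings = 1 - 43108/77924 = 44.68%


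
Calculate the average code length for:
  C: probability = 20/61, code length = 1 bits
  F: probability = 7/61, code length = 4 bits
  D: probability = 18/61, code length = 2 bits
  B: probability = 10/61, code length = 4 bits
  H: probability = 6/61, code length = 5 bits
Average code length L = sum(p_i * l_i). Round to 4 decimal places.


Weighted contributions p_i * l_i:
  C: (20/61) * 1 = 20/61
  F: (7/61) * 4 = 28/61
  D: (18/61) * 2 = 36/61
  B: (10/61) * 4 = 40/61
  H: (6/61) * 5 = 30/61
Sum = (20 + 28 + 36 + 40 + 30)/61 = 154/61

L = 154/61 = 2.5246 bits/symbol


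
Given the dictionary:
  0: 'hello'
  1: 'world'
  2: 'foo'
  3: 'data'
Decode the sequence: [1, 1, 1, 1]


Look up each index in the dictionary:
  1 -> 'world'
  1 -> 'world'
  1 -> 'world'
  1 -> 'world'

Decoded: "world world world world"


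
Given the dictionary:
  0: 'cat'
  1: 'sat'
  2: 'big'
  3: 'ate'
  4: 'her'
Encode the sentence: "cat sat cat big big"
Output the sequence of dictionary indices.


Look up each word in the dictionary:
  'cat' -> 0
  'sat' -> 1
  'cat' -> 0
  'big' -> 2
  'big' -> 2

Encoded: [0, 1, 0, 2, 2]


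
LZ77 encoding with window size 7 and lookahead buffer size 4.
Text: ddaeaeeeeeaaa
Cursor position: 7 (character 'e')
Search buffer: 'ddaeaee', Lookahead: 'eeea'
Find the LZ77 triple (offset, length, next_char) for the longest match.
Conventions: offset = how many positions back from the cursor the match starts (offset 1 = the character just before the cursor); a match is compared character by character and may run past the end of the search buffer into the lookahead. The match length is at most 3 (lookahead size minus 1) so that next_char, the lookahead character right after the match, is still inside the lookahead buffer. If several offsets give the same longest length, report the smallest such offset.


Try each offset into the search buffer:
  offset=1 (pos 6, char 'e'): match length 3
  offset=2 (pos 5, char 'e'): match length 3
  offset=3 (pos 4, char 'a'): match length 0
  offset=4 (pos 3, char 'e'): match length 1
  offset=5 (pos 2, char 'a'): match length 0
  offset=6 (pos 1, char 'd'): match length 0
  offset=7 (pos 0, char 'd'): match length 0
Longest match has length 3, found at offsets 1, 2; take the smallest, offset 1.
next_char = character at position 7 + 3 = 10 -> 'a'

Best match: offset=1, length=3 (matching 'eee' starting at position 6)
LZ77 triple: (1, 3, 'a')


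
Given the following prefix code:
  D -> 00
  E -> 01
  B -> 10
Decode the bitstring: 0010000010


Decoding step by step:
Bits 00 -> D
Bits 10 -> B
Bits 00 -> D
Bits 00 -> D
Bits 10 -> B


Decoded message: DBDDB


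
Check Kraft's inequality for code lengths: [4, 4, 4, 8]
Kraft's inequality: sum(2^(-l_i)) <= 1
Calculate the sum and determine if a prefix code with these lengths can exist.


Sum = 2^(-4) + 2^(-4) + 2^(-4) + 2^(-8)
    = 0.0625 + 0.0625 + 0.0625 + 0.00390625
    = 49/256 = 0.19140625
Since 0.19140625 <= 1, Kraft's inequality IS satisfied.
A prefix code with these lengths CAN exist.

Kraft sum = 0.19140625. Satisfied.


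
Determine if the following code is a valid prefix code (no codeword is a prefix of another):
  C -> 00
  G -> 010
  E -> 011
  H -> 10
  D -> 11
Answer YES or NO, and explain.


Checking each pair (does one codeword prefix another?):
  C='00' vs G='010': no prefix
  C='00' vs E='011': no prefix
  C='00' vs H='10': no prefix
  C='00' vs D='11': no prefix
  G='010' vs C='00': no prefix
  G='010' vs E='011': no prefix
  G='010' vs H='10': no prefix
  G='010' vs D='11': no prefix
  E='011' vs C='00': no prefix
  E='011' vs G='010': no prefix
  E='011' vs H='10': no prefix
  E='011' vs D='11': no prefix
  H='10' vs C='00': no prefix
  H='10' vs G='010': no prefix
  H='10' vs E='011': no prefix
  H='10' vs D='11': no prefix
  D='11' vs C='00': no prefix
  D='11' vs G='010': no prefix
  D='11' vs E='011': no prefix
  D='11' vs H='10': no prefix
No violation found over all pairs.

YES -- this is a valid prefix code. No codeword is a prefix of any other codeword.


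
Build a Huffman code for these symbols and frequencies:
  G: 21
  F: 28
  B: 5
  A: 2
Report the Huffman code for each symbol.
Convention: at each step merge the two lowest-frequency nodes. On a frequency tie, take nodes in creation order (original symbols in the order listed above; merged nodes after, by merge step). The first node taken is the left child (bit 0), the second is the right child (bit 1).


Huffman tree construction:
Step 1: Merge A(2) + B(5) = 7
Step 2: Merge (A+B)(7) + G(21) = 28
Step 3: Merge F(28) + ((A+B)+G)(28) = 56
Read each symbol's code off the tree from the root (left child = 0, right child = 1).

Codes:
  G: 11 (length 2)
  F: 0 (length 1)
  B: 101 (length 3)
  A: 100 (length 3)
Average code length: 91/56 = 1.6250 bits/symbol


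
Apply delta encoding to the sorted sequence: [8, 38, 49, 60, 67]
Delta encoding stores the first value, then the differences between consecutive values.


First value: 8
Deltas:
  38 - 8 = 30
  49 - 38 = 11
  60 - 49 = 11
  67 - 60 = 7


Delta encoded: [8, 30, 11, 11, 7]


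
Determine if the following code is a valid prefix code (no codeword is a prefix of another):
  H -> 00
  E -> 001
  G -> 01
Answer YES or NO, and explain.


Checking each pair (does one codeword prefix another?):
  H='00' vs E='001': prefix -- VIOLATION

NO -- this is NOT a valid prefix code. H (00) is a prefix of E (001).


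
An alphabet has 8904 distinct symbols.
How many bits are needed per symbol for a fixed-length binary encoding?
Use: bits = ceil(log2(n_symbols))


log2(8904) = 13.1202
Bracket: 2^13 = 8192 < 8904 <= 2^14 = 16384
So ceil(log2(8904)) = 14

bits = ceil(log2(8904)) = ceil(13.1202) = 14 bits


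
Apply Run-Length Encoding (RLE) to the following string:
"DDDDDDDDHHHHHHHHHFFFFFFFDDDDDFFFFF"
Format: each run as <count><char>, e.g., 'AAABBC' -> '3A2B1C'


Scanning runs left to right:
  i=0: run of 'D' x 8 -> '8D'
  i=8: run of 'H' x 9 -> '9H'
  i=17: run of 'F' x 7 -> '7F'
  i=24: run of 'D' x 5 -> '5D'
  i=29: run of 'F' x 5 -> '5F'

RLE = 8D9H7F5D5F


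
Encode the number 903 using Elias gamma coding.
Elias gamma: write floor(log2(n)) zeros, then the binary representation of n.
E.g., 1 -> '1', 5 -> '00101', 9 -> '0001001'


num_bits = floor(log2(903)) + 1 = 10
leading_zeros = num_bits - 1 = 9
binary(903) = 1110000111

Elias gamma(903) = '000000000' + '1110000111' = 0000000001110000111 (19 bits)


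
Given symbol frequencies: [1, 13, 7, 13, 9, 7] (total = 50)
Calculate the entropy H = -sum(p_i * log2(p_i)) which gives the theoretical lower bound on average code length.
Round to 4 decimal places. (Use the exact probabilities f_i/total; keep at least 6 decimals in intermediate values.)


Per-symbol terms -p_i * log2(p_i) with p_i = f_i/50:
  p = 1/50 = 0.020000: log2(p) = -5.643856, -p*log2(p) = 0.112877
  p = 13/50 = 0.260000: log2(p) = -1.943416, -p*log2(p) = 0.505288
  p = 7/50 = 0.140000: log2(p) = -2.836501, -p*log2(p) = 0.397110
  p = 13/50 = 0.260000: log2(p) = -1.943416, -p*log2(p) = 0.505288
  p = 9/50 = 0.180000: log2(p) = -2.473931, -p*log2(p) = 0.445308
  p = 7/50 = 0.140000: log2(p) = -2.836501, -p*log2(p) = 0.397110
H = 0.112877 + 0.505288 + 0.397110 + 0.505288 + 0.445308 + 0.397110 = 2.362981

H = 2.363 bits/symbol


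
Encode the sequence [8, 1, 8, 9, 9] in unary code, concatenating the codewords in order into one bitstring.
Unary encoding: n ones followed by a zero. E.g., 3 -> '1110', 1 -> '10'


Encode each number as n ones followed by a terminating 0:
  8 -> 111111110 (9 bits)
  1 -> 10 (2 bits)
  8 -> 111111110 (9 bits)
  9 -> 1111111110 (10 bits)
  9 -> 1111111110 (10 bits)
Total length = 9 + 2 + 9 + 10 + 10 = 40 bits.

Unary([8, 1, 8, 9, 9]) = 1111111101011111111011111111101111111110 (40 bits)


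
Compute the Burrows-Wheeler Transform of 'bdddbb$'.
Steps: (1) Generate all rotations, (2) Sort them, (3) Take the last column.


Rotations (sorted):
  0: $bdddbb -> last char: b
  1: b$bdddb -> last char: b
  2: bb$bddd -> last char: d
  3: bdddbb$ -> last char: $
  4: dbb$bdd -> last char: d
  5: ddbb$bd -> last char: d
  6: dddbb$b -> last char: b


BWT = bbd$ddb


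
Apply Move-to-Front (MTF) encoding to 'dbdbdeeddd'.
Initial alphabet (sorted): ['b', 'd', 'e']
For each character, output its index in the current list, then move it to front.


MTF encoding:
'd': index 1 in ['b', 'd', 'e'] -> ['d', 'b', 'e']
'b': index 1 in ['d', 'b', 'e'] -> ['b', 'd', 'e']
'd': index 1 in ['b', 'd', 'e'] -> ['d', 'b', 'e']
'b': index 1 in ['d', 'b', 'e'] -> ['b', 'd', 'e']
'd': index 1 in ['b', 'd', 'e'] -> ['d', 'b', 'e']
'e': index 2 in ['d', 'b', 'e'] -> ['e', 'd', 'b']
'e': index 0 in ['e', 'd', 'b'] -> ['e', 'd', 'b']
'd': index 1 in ['e', 'd', 'b'] -> ['d', 'e', 'b']
'd': index 0 in ['d', 'e', 'b'] -> ['d', 'e', 'b']
'd': index 0 in ['d', 'e', 'b'] -> ['d', 'e', 'b']


Output: [1, 1, 1, 1, 1, 2, 0, 1, 0, 0]


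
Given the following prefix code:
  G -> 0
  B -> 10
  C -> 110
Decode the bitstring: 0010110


Decoding step by step:
Bits 0 -> G
Bits 0 -> G
Bits 10 -> B
Bits 110 -> C


Decoded message: GGBC


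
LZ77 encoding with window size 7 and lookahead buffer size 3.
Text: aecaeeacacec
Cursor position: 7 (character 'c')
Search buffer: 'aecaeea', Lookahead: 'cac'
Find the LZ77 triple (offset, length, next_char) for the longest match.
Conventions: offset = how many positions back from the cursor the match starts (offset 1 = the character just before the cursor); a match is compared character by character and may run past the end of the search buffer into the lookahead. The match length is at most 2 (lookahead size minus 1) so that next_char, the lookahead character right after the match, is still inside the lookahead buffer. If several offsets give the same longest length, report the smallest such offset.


Try each offset into the search buffer:
  offset=1 (pos 6, char 'a'): match length 0
  offset=2 (pos 5, char 'e'): match length 0
  offset=3 (pos 4, char 'e'): match length 0
  offset=4 (pos 3, char 'a'): match length 0
  offset=5 (pos 2, char 'c'): match length 2
  offset=6 (pos 1, char 'e'): match length 0
  offset=7 (pos 0, char 'a'): match length 0
Longest match has length 2 at offset 5.
next_char = character at position 7 + 2 = 9 -> 'c'

Best match: offset=5, length=2 (matching 'ca' starting at position 2)
LZ77 triple: (5, 2, 'c')


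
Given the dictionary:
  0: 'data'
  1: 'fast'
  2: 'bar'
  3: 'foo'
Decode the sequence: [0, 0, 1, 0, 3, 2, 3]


Look up each index in the dictionary:
  0 -> 'data'
  0 -> 'data'
  1 -> 'fast'
  0 -> 'data'
  3 -> 'foo'
  2 -> 'bar'
  3 -> 'foo'

Decoded: "data data fast data foo bar foo"


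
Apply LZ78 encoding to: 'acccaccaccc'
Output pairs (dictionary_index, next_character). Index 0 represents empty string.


LZ78 encoding steps:
Dictionary: {0: ''}
Step 1: w='' (idx 0), next='a' -> output (0, 'a'), add 'a' as idx 1
Step 2: w='' (idx 0), next='c' -> output (0, 'c'), add 'c' as idx 2
Step 3: w='c' (idx 2), next='c' -> output (2, 'c'), add 'cc' as idx 3
Step 4: w='a' (idx 1), next='c' -> output (1, 'c'), add 'ac' as idx 4
Step 5: w='c' (idx 2), next='a' -> output (2, 'a'), add 'ca' as idx 5
Step 6: w='cc' (idx 3), next='c' -> output (3, 'c'), add 'ccc' as idx 6


Encoded: [(0, 'a'), (0, 'c'), (2, 'c'), (1, 'c'), (2, 'a'), (3, 'c')]


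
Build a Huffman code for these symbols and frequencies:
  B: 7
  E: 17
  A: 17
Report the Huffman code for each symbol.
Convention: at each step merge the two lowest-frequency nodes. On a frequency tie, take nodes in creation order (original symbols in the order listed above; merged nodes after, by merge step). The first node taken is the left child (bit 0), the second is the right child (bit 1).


Huffman tree construction:
Step 1: Merge B(7) + E(17) = 24
Step 2: Merge A(17) + (B+E)(24) = 41
Read each symbol's code off the tree from the root (left child = 0, right child = 1).

Codes:
  B: 10 (length 2)
  E: 11 (length 2)
  A: 0 (length 1)
Average code length: 65/41 = 1.5854 bits/symbol


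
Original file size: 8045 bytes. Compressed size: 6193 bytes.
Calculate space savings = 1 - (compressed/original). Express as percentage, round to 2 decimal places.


ratio = compressed/original = 6193/8045 = 0.769795
savings = 1 - ratio = 1 - 0.769795 = 0.230205
as a percentage: 0.230205 * 100 = 23.02%

Space savings = 1 - 6193/8045 = 23.02%


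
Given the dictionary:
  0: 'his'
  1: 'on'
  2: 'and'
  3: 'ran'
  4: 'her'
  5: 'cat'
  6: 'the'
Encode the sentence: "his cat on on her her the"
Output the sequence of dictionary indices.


Look up each word in the dictionary:
  'his' -> 0
  'cat' -> 5
  'on' -> 1
  'on' -> 1
  'her' -> 4
  'her' -> 4
  'the' -> 6

Encoded: [0, 5, 1, 1, 4, 4, 6]


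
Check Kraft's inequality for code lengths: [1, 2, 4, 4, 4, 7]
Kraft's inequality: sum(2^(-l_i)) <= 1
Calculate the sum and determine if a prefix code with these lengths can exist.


Sum = 2^(-1) + 2^(-2) + 2^(-4) + 2^(-4) + 2^(-4) + 2^(-7)
    = 0.5 + 0.25 + 0.0625 + 0.0625 + 0.0625 + 0.0078125
    = 121/128 = 0.9453125
Since 0.9453125 <= 1, Kraft's inequality IS satisfied.
A prefix code with these lengths CAN exist.

Kraft sum = 0.9453125. Satisfied.


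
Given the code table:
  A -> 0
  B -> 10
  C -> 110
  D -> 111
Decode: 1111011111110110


Decoding:
111 -> D
10 -> B
111 -> D
111 -> D
10 -> B
110 -> C


Result: DBDDBC


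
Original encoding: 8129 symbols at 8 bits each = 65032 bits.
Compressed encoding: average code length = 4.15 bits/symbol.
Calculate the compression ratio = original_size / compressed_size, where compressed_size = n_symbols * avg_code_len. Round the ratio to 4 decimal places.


original_size = n_symbols * orig_bits = 8129 * 8 = 65032 bits
compressed_size = n_symbols * avg_code_len = 8129 * 4.15 = 33735.35 bits
ratio = original_size / compressed_size = 65032 / 33735.35 = 1.9277

Compression ratio = 1.9277


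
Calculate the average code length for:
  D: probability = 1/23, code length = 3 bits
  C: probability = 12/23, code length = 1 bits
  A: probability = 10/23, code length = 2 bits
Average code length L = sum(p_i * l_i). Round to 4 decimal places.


Weighted contributions p_i * l_i:
  D: (1/23) * 3 = 3/23
  C: (12/23) * 1 = 12/23
  A: (10/23) * 2 = 20/23
Sum = (3 + 12 + 20)/23 = 35/23

L = 35/23 = 1.5217 bits/symbol


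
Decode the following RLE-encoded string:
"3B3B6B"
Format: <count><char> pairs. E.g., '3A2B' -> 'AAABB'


Expanding each <count><char> pair:
  3B -> 'BBB'
  3B -> 'BBB'
  6B -> 'BBBBBB'

Decoded = BBBBBBBBBBBB


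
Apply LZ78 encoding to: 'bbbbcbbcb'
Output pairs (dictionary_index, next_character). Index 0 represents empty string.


LZ78 encoding steps:
Dictionary: {0: ''}
Step 1: w='' (idx 0), next='b' -> output (0, 'b'), add 'b' as idx 1
Step 2: w='b' (idx 1), next='b' -> output (1, 'b'), add 'bb' as idx 2
Step 3: w='b' (idx 1), next='c' -> output (1, 'c'), add 'bc' as idx 3
Step 4: w='bb' (idx 2), next='c' -> output (2, 'c'), add 'bbc' as idx 4
Step 5: w='b' (idx 1), end of input -> output (1, '')


Encoded: [(0, 'b'), (1, 'b'), (1, 'c'), (2, 'c'), (1, '')]


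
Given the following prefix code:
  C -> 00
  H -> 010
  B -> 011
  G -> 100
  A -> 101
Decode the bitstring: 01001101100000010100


Decoding step by step:
Bits 010 -> H
Bits 011 -> B
Bits 011 -> B
Bits 00 -> C
Bits 00 -> C
Bits 00 -> C
Bits 101 -> A
Bits 00 -> C


Decoded message: HBBCCCAC


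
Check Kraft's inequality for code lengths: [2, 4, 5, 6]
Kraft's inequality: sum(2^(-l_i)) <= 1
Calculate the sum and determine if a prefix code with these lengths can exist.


Sum = 2^(-2) + 2^(-4) + 2^(-5) + 2^(-6)
    = 0.25 + 0.0625 + 0.03125 + 0.015625
    = 23/64 = 0.359375
Since 0.359375 <= 1, Kraft's inequality IS satisfied.
A prefix code with these lengths CAN exist.

Kraft sum = 0.359375. Satisfied.


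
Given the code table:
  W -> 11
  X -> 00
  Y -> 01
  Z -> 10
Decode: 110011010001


Decoding:
11 -> W
00 -> X
11 -> W
01 -> Y
00 -> X
01 -> Y


Result: WXWYXY


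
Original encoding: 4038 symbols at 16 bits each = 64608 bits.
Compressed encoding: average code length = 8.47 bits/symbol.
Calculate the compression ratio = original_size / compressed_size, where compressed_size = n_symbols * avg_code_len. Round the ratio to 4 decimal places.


original_size = n_symbols * orig_bits = 4038 * 16 = 64608 bits
compressed_size = n_symbols * avg_code_len = 4038 * 8.47 = 34201.86 bits
ratio = original_size / compressed_size = 64608 / 34201.86 = 1.889

Compression ratio = 1.889


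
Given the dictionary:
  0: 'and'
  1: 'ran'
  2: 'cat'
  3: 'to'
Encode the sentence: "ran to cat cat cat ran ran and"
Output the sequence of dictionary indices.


Look up each word in the dictionary:
  'ran' -> 1
  'to' -> 3
  'cat' -> 2
  'cat' -> 2
  'cat' -> 2
  'ran' -> 1
  'ran' -> 1
  'and' -> 0

Encoded: [1, 3, 2, 2, 2, 1, 1, 0]


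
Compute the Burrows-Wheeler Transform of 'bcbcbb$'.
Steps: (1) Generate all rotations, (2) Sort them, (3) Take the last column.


Rotations (sorted):
  0: $bcbcbb -> last char: b
  1: b$bcbcb -> last char: b
  2: bb$bcbc -> last char: c
  3: bcbb$bc -> last char: c
  4: bcbcbb$ -> last char: $
  5: cbb$bcb -> last char: b
  6: cbcbb$b -> last char: b


BWT = bbcc$bb


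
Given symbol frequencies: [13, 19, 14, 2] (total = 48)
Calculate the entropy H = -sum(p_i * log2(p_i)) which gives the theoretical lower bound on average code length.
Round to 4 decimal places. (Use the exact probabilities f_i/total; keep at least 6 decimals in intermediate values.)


Per-symbol terms -p_i * log2(p_i) with p_i = f_i/48:
  p = 13/48 = 0.270833: log2(p) = -1.884523, -p*log2(p) = 0.510392
  p = 19/48 = 0.395833: log2(p) = -1.337035, -p*log2(p) = 0.529243
  p = 14/48 = 0.291667: log2(p) = -1.777608, -p*log2(p) = 0.518469
  p = 2/48 = 0.041667: log2(p) = -4.584963, -p*log2(p) = 0.191040
H = 0.510392 + 0.529243 + 0.518469 + 0.191040 = 1.749144

H = 1.7491 bits/symbol


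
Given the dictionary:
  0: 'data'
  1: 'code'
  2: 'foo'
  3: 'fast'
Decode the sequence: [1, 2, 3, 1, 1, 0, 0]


Look up each index in the dictionary:
  1 -> 'code'
  2 -> 'foo'
  3 -> 'fast'
  1 -> 'code'
  1 -> 'code'
  0 -> 'data'
  0 -> 'data'

Decoded: "code foo fast code code data data"


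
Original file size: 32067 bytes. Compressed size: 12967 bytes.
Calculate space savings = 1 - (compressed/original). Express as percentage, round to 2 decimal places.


ratio = compressed/original = 12967/32067 = 0.404372
savings = 1 - ratio = 1 - 0.404372 = 0.595628
as a percentage: 0.595628 * 100 = 59.56%

Space savings = 1 - 12967/32067 = 59.56%


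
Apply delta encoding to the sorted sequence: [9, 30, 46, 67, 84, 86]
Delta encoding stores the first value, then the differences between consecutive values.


First value: 9
Deltas:
  30 - 9 = 21
  46 - 30 = 16
  67 - 46 = 21
  84 - 67 = 17
  86 - 84 = 2


Delta encoded: [9, 21, 16, 21, 17, 2]


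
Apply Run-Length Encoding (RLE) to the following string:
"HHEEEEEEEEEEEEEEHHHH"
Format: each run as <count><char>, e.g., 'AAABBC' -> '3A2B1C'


Scanning runs left to right:
  i=0: run of 'H' x 2 -> '2H'
  i=2: run of 'E' x 14 -> '14E'
  i=16: run of 'H' x 4 -> '4H'

RLE = 2H14E4H


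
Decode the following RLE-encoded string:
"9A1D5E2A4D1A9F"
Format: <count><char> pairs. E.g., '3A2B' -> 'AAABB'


Expanding each <count><char> pair:
  9A -> 'AAAAAAAAA'
  1D -> 'D'
  5E -> 'EEEEE'
  2A -> 'AA'
  4D -> 'DDDD'
  1A -> 'A'
  9F -> 'FFFFFFFFF'

Decoded = AAAAAAAAADEEEEEAADDDDAFFFFFFFFF


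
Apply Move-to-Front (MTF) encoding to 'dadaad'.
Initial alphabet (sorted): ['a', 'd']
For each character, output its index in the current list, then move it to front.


MTF encoding:
'd': index 1 in ['a', 'd'] -> ['d', 'a']
'a': index 1 in ['d', 'a'] -> ['a', 'd']
'd': index 1 in ['a', 'd'] -> ['d', 'a']
'a': index 1 in ['d', 'a'] -> ['a', 'd']
'a': index 0 in ['a', 'd'] -> ['a', 'd']
'd': index 1 in ['a', 'd'] -> ['d', 'a']


Output: [1, 1, 1, 1, 0, 1]


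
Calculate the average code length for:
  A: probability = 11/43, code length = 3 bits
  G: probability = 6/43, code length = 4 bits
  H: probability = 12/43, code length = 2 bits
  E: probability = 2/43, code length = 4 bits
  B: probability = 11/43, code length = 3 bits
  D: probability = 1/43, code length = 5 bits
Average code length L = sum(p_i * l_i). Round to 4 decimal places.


Weighted contributions p_i * l_i:
  A: (11/43) * 3 = 33/43
  G: (6/43) * 4 = 24/43
  H: (12/43) * 2 = 24/43
  E: (2/43) * 4 = 8/43
  B: (11/43) * 3 = 33/43
  D: (1/43) * 5 = 5/43
Sum = (33 + 24 + 24 + 8 + 33 + 5)/43 = 127/43

L = 127/43 = 2.9535 bits/symbol


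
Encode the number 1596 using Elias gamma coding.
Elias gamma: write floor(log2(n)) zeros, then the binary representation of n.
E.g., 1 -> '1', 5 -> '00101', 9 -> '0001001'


num_bits = floor(log2(1596)) + 1 = 11
leading_zeros = num_bits - 1 = 10
binary(1596) = 11000111100

Elias gamma(1596) = '0000000000' + '11000111100' = 000000000011000111100 (21 bits)


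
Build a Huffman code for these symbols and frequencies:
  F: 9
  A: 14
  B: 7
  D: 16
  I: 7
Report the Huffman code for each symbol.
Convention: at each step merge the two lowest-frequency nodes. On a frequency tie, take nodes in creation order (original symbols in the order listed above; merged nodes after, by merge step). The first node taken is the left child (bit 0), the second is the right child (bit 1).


Huffman tree construction:
Step 1: Merge B(7) + I(7) = 14
Step 2: Merge F(9) + A(14) = 23
Step 3: Merge (B+I)(14) + D(16) = 30
Step 4: Merge (F+A)(23) + ((B+I)+D)(30) = 53
Read each symbol's code off the tree from the root (left child = 0, right child = 1).

Codes:
  F: 00 (length 2)
  A: 01 (length 2)
  B: 100 (length 3)
  D: 11 (length 2)
  I: 101 (length 3)
Average code length: 120/53 = 2.2642 bits/symbol


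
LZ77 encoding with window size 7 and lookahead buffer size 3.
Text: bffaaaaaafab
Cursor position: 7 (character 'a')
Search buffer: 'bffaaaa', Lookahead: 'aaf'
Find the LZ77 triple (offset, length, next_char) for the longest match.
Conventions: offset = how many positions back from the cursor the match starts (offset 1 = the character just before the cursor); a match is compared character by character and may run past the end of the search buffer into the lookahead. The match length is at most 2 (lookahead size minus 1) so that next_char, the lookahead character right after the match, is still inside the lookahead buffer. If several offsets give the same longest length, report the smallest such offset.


Try each offset into the search buffer:
  offset=1 (pos 6, char 'a'): match length 2
  offset=2 (pos 5, char 'a'): match length 2
  offset=3 (pos 4, char 'a'): match length 2
  offset=4 (pos 3, char 'a'): match length 2
  offset=5 (pos 2, char 'f'): match length 0
  offset=6 (pos 1, char 'f'): match length 0
  offset=7 (pos 0, char 'b'): match length 0
Longest match has length 2, found at offsets 1, 2, 3, 4; take the smallest, offset 1.
next_char = character at position 7 + 2 = 9 -> 'f'

Best match: offset=1, length=2 (matching 'aa' starting at position 6)
LZ77 triple: (1, 2, 'f')


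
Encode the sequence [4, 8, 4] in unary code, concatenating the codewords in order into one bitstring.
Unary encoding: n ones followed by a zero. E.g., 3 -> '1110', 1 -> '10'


Encode each number as n ones followed by a terminating 0:
  4 -> 11110 (5 bits)
  8 -> 111111110 (9 bits)
  4 -> 11110 (5 bits)
Total length = 5 + 9 + 5 = 19 bits.

Unary([4, 8, 4]) = 1111011111111011110 (19 bits)


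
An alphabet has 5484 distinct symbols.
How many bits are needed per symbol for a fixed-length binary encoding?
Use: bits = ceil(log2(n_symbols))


log2(5484) = 12.421
Bracket: 2^12 = 4096 < 5484 <= 2^13 = 8192
So ceil(log2(5484)) = 13

bits = ceil(log2(5484)) = ceil(12.421) = 13 bits


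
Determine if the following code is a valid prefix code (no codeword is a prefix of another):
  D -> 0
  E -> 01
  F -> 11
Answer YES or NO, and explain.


Checking each pair (does one codeword prefix another?):
  D='0' vs E='01': prefix -- VIOLATION

NO -- this is NOT a valid prefix code. D (0) is a prefix of E (01).


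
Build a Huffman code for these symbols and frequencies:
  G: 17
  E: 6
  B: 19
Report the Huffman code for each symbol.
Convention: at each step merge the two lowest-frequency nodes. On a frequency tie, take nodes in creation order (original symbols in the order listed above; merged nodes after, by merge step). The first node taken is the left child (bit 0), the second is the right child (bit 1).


Huffman tree construction:
Step 1: Merge E(6) + G(17) = 23
Step 2: Merge B(19) + (E+G)(23) = 42
Read each symbol's code off the tree from the root (left child = 0, right child = 1).

Codes:
  G: 11 (length 2)
  E: 10 (length 2)
  B: 0 (length 1)
Average code length: 65/42 = 1.5476 bits/symbol


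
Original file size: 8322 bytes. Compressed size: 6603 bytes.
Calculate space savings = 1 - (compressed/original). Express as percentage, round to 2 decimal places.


ratio = compressed/original = 6603/8322 = 0.793439
savings = 1 - ratio = 1 - 0.793439 = 0.206561
as a percentage: 0.206561 * 100 = 20.66%

Space savings = 1 - 6603/8322 = 20.66%


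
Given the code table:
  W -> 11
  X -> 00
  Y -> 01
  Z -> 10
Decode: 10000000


Decoding:
10 -> Z
00 -> X
00 -> X
00 -> X


Result: ZXXX


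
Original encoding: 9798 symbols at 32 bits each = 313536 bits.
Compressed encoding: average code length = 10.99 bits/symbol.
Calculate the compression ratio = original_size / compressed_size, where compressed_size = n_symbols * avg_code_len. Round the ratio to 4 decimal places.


original_size = n_symbols * orig_bits = 9798 * 32 = 313536 bits
compressed_size = n_symbols * avg_code_len = 9798 * 10.99 = 107680.02 bits
ratio = original_size / compressed_size = 313536 / 107680.02 = 2.9117

Compression ratio = 2.9117


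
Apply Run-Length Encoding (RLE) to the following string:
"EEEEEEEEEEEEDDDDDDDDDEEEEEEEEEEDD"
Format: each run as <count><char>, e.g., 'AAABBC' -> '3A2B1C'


Scanning runs left to right:
  i=0: run of 'E' x 12 -> '12E'
  i=12: run of 'D' x 9 -> '9D'
  i=21: run of 'E' x 10 -> '10E'
  i=31: run of 'D' x 2 -> '2D'

RLE = 12E9D10E2D


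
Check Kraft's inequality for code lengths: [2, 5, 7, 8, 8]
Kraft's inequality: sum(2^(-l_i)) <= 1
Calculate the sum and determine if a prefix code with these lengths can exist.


Sum = 2^(-2) + 2^(-5) + 2^(-7) + 2^(-8) + 2^(-8)
    = 0.25 + 0.03125 + 0.0078125 + 0.00390625 + 0.00390625
    = 76/256 = 0.296875
Since 0.296875 <= 1, Kraft's inequality IS satisfied.
A prefix code with these lengths CAN exist.

Kraft sum = 0.296875. Satisfied.


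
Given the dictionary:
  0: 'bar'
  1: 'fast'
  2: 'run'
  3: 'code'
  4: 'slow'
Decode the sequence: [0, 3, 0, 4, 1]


Look up each index in the dictionary:
  0 -> 'bar'
  3 -> 'code'
  0 -> 'bar'
  4 -> 'slow'
  1 -> 'fast'

Decoded: "bar code bar slow fast"


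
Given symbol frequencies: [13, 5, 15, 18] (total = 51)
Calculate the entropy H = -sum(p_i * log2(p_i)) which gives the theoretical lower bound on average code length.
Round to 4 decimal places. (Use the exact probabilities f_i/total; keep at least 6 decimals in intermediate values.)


Per-symbol terms -p_i * log2(p_i) with p_i = f_i/51:
  p = 13/51 = 0.254902: log2(p) = -1.971986, -p*log2(p) = 0.502663
  p = 5/51 = 0.098039: log2(p) = -3.350497, -p*log2(p) = 0.328480
  p = 15/51 = 0.294118: log2(p) = -1.765535, -p*log2(p) = 0.519275
  p = 18/51 = 0.352941: log2(p) = -1.502500, -p*log2(p) = 0.530294
H = 0.502663 + 0.328480 + 0.519275 + 0.530294 = 1.880712

H = 1.8807 bits/symbol


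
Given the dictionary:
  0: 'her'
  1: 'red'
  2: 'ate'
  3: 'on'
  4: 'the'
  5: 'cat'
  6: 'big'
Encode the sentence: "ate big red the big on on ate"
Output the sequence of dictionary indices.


Look up each word in the dictionary:
  'ate' -> 2
  'big' -> 6
  'red' -> 1
  'the' -> 4
  'big' -> 6
  'on' -> 3
  'on' -> 3
  'ate' -> 2

Encoded: [2, 6, 1, 4, 6, 3, 3, 2]


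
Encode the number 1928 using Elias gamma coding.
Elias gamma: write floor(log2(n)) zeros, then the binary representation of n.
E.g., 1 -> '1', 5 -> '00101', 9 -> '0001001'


num_bits = floor(log2(1928)) + 1 = 11
leading_zeros = num_bits - 1 = 10
binary(1928) = 11110001000

Elias gamma(1928) = '0000000000' + '11110001000' = 000000000011110001000 (21 bits)


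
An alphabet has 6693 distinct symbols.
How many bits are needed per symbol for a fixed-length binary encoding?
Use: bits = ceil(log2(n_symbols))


log2(6693) = 12.7084
Bracket: 2^12 = 4096 < 6693 <= 2^13 = 8192
So ceil(log2(6693)) = 13

bits = ceil(log2(6693)) = ceil(12.7084) = 13 bits


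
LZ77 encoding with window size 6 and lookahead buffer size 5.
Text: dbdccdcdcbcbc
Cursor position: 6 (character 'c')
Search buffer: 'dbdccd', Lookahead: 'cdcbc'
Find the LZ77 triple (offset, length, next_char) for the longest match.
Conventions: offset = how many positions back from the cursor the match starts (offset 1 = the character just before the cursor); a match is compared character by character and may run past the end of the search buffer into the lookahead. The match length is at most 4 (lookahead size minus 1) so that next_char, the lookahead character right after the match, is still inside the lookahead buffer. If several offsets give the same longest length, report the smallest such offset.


Try each offset into the search buffer:
  offset=1 (pos 5, char 'd'): match length 0
  offset=2 (pos 4, char 'c'): match length 3
  offset=3 (pos 3, char 'c'): match length 1
  offset=4 (pos 2, char 'd'): match length 0
  offset=5 (pos 1, char 'b'): match length 0
  offset=6 (pos 0, char 'd'): match length 0
Longest match has length 3 at offset 2.
next_char = character at position 6 + 3 = 9 -> 'b'

Best match: offset=2, length=3 (matching 'cdc' starting at position 4)
LZ77 triple: (2, 3, 'b')


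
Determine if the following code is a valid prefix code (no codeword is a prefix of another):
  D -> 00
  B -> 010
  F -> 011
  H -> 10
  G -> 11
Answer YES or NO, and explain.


Checking each pair (does one codeword prefix another?):
  D='00' vs B='010': no prefix
  D='00' vs F='011': no prefix
  D='00' vs H='10': no prefix
  D='00' vs G='11': no prefix
  B='010' vs D='00': no prefix
  B='010' vs F='011': no prefix
  B='010' vs H='10': no prefix
  B='010' vs G='11': no prefix
  F='011' vs D='00': no prefix
  F='011' vs B='010': no prefix
  F='011' vs H='10': no prefix
  F='011' vs G='11': no prefix
  H='10' vs D='00': no prefix
  H='10' vs B='010': no prefix
  H='10' vs F='011': no prefix
  H='10' vs G='11': no prefix
  G='11' vs D='00': no prefix
  G='11' vs B='010': no prefix
  G='11' vs F='011': no prefix
  G='11' vs H='10': no prefix
No violation found over all pairs.

YES -- this is a valid prefix code. No codeword is a prefix of any other codeword.


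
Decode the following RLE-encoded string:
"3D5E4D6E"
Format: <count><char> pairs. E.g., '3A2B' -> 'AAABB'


Expanding each <count><char> pair:
  3D -> 'DDD'
  5E -> 'EEEEE'
  4D -> 'DDDD'
  6E -> 'EEEEEE'

Decoded = DDDEEEEEDDDDEEEEEE


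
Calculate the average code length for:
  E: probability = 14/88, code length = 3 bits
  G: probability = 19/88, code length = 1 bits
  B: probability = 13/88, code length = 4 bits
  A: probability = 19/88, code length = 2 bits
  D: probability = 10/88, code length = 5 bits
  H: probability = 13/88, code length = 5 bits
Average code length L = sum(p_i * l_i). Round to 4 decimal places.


Weighted contributions p_i * l_i:
  E: (14/88) * 3 = 42/88
  G: (19/88) * 1 = 19/88
  B: (13/88) * 4 = 52/88
  A: (19/88) * 2 = 38/88
  D: (10/88) * 5 = 50/88
  H: (13/88) * 5 = 65/88
Sum = (42 + 19 + 52 + 38 + 50 + 65)/88 = 266/88

L = 266/88 = 3.0227 bits/symbol


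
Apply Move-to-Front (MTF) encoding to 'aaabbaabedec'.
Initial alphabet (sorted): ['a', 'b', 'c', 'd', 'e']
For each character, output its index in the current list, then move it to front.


MTF encoding:
'a': index 0 in ['a', 'b', 'c', 'd', 'e'] -> ['a', 'b', 'c', 'd', 'e']
'a': index 0 in ['a', 'b', 'c', 'd', 'e'] -> ['a', 'b', 'c', 'd', 'e']
'a': index 0 in ['a', 'b', 'c', 'd', 'e'] -> ['a', 'b', 'c', 'd', 'e']
'b': index 1 in ['a', 'b', 'c', 'd', 'e'] -> ['b', 'a', 'c', 'd', 'e']
'b': index 0 in ['b', 'a', 'c', 'd', 'e'] -> ['b', 'a', 'c', 'd', 'e']
'a': index 1 in ['b', 'a', 'c', 'd', 'e'] -> ['a', 'b', 'c', 'd', 'e']
'a': index 0 in ['a', 'b', 'c', 'd', 'e'] -> ['a', 'b', 'c', 'd', 'e']
'b': index 1 in ['a', 'b', 'c', 'd', 'e'] -> ['b', 'a', 'c', 'd', 'e']
'e': index 4 in ['b', 'a', 'c', 'd', 'e'] -> ['e', 'b', 'a', 'c', 'd']
'd': index 4 in ['e', 'b', 'a', 'c', 'd'] -> ['d', 'e', 'b', 'a', 'c']
'e': index 1 in ['d', 'e', 'b', 'a', 'c'] -> ['e', 'd', 'b', 'a', 'c']
'c': index 4 in ['e', 'd', 'b', 'a', 'c'] -> ['c', 'e', 'd', 'b', 'a']


Output: [0, 0, 0, 1, 0, 1, 0, 1, 4, 4, 1, 4]


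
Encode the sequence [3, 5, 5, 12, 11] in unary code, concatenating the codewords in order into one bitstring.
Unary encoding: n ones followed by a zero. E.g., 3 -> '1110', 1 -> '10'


Encode each number as n ones followed by a terminating 0:
  3 -> 1110 (4 bits)
  5 -> 111110 (6 bits)
  5 -> 111110 (6 bits)
  12 -> 1111111111110 (13 bits)
  11 -> 111111111110 (12 bits)
Total length = 4 + 6 + 6 + 13 + 12 = 41 bits.

Unary([3, 5, 5, 12, 11]) = 11101111101111101111111111110111111111110 (41 bits)


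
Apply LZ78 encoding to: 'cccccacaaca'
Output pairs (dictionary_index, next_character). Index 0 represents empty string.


LZ78 encoding steps:
Dictionary: {0: ''}
Step 1: w='' (idx 0), next='c' -> output (0, 'c'), add 'c' as idx 1
Step 2: w='c' (idx 1), next='c' -> output (1, 'c'), add 'cc' as idx 2
Step 3: w='cc' (idx 2), next='a' -> output (2, 'a'), add 'cca' as idx 3
Step 4: w='c' (idx 1), next='a' -> output (1, 'a'), add 'ca' as idx 4
Step 5: w='' (idx 0), next='a' -> output (0, 'a'), add 'a' as idx 5
Step 6: w='ca' (idx 4), end of input -> output (4, '')


Encoded: [(0, 'c'), (1, 'c'), (2, 'a'), (1, 'a'), (0, 'a'), (4, '')]


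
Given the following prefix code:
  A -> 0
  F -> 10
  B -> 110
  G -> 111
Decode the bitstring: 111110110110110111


Decoding step by step:
Bits 111 -> G
Bits 110 -> B
Bits 110 -> B
Bits 110 -> B
Bits 110 -> B
Bits 111 -> G


Decoded message: GBBBBG


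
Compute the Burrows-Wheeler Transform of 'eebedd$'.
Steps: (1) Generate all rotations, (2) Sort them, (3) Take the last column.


Rotations (sorted):
  0: $eebedd -> last char: d
  1: bedd$ee -> last char: e
  2: d$eebed -> last char: d
  3: dd$eebe -> last char: e
  4: ebedd$e -> last char: e
  5: edd$eeb -> last char: b
  6: eebedd$ -> last char: $


BWT = dedeeb$


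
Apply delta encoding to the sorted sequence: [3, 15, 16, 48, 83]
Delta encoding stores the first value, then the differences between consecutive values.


First value: 3
Deltas:
  15 - 3 = 12
  16 - 15 = 1
  48 - 16 = 32
  83 - 48 = 35


Delta encoded: [3, 12, 1, 32, 35]


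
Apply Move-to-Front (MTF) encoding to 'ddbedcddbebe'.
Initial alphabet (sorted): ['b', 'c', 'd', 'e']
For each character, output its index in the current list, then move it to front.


MTF encoding:
'd': index 2 in ['b', 'c', 'd', 'e'] -> ['d', 'b', 'c', 'e']
'd': index 0 in ['d', 'b', 'c', 'e'] -> ['d', 'b', 'c', 'e']
'b': index 1 in ['d', 'b', 'c', 'e'] -> ['b', 'd', 'c', 'e']
'e': index 3 in ['b', 'd', 'c', 'e'] -> ['e', 'b', 'd', 'c']
'd': index 2 in ['e', 'b', 'd', 'c'] -> ['d', 'e', 'b', 'c']
'c': index 3 in ['d', 'e', 'b', 'c'] -> ['c', 'd', 'e', 'b']
'd': index 1 in ['c', 'd', 'e', 'b'] -> ['d', 'c', 'e', 'b']
'd': index 0 in ['d', 'c', 'e', 'b'] -> ['d', 'c', 'e', 'b']
'b': index 3 in ['d', 'c', 'e', 'b'] -> ['b', 'd', 'c', 'e']
'e': index 3 in ['b', 'd', 'c', 'e'] -> ['e', 'b', 'd', 'c']
'b': index 1 in ['e', 'b', 'd', 'c'] -> ['b', 'e', 'd', 'c']
'e': index 1 in ['b', 'e', 'd', 'c'] -> ['e', 'b', 'd', 'c']


Output: [2, 0, 1, 3, 2, 3, 1, 0, 3, 3, 1, 1]
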